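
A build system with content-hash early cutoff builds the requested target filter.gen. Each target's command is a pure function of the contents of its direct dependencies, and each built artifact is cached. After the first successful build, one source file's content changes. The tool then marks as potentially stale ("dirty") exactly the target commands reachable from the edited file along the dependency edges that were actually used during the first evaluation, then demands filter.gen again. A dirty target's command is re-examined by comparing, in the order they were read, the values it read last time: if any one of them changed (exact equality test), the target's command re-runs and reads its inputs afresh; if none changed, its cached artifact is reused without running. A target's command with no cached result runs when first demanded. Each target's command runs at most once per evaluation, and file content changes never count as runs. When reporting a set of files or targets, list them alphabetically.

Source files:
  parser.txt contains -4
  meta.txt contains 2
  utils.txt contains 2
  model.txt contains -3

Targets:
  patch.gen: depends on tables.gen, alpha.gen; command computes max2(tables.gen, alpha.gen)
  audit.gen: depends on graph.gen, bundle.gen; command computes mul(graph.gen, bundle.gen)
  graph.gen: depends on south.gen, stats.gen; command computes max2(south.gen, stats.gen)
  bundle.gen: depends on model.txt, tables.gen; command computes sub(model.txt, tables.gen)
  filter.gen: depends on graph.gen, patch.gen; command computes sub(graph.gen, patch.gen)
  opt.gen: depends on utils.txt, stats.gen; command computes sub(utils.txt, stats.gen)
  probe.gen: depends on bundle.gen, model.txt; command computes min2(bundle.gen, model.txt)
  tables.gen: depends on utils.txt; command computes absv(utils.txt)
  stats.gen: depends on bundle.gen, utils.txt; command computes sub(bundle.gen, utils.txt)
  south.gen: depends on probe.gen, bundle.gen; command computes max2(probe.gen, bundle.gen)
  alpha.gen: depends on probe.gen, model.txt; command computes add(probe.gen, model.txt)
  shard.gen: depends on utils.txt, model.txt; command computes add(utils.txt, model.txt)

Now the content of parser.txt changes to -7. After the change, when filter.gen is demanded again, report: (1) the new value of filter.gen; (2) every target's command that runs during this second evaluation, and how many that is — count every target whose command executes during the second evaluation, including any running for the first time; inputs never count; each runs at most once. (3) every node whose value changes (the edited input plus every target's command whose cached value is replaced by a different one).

New value of filter.gen: -7.
Target commands that run: none — 0 in total.
Values that change: parser.txt.
Key observation: parser.txt is never demanded by the output, so the edit triggers no recomputation at all.

First evaluation (everything demanded from the output):
  tables.gen = absv(2) = 2
  bundle.gen = sub(-3, 2) = -5
  probe.gen = min2(-5, -3) = -5
  alpha.gen = add(-5, -3) = -8
  patch.gen = max2(2, -8) = 2
  south.gen = max2(-5, -5) = -5
  stats.gen = sub(-5, 2) = -7
  graph.gen = max2(-5, -7) = -5
  filter.gen = sub(-5, 2) = -7

Propagation after the edit:
  parser.txt feeds no computation that the output demands — nothing is marked dirty and nothing runs.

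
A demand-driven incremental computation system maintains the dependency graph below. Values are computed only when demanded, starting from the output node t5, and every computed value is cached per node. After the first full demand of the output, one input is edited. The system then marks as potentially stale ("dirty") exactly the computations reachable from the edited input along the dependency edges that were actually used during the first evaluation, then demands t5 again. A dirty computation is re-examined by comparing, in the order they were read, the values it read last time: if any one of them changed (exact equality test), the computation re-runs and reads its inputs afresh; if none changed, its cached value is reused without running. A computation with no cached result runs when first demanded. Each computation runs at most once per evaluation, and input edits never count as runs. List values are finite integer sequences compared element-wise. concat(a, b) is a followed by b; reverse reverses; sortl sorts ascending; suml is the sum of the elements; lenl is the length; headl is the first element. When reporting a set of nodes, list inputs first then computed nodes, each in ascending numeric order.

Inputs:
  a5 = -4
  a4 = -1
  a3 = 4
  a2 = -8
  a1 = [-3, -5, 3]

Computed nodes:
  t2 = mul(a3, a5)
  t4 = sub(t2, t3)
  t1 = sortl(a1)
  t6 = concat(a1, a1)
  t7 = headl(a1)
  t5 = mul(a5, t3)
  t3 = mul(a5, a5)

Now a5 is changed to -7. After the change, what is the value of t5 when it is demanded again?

First evaluation (everything demanded from the output):
  t3 = mul(-4, -4) = 16
  t5 = mul(-4, 16) = -64

Propagation after the edit:
  t3: runs — a5 -4->-7; a5 -4->-7; result 49.
  t5: runs — a5 -4->-7; t3 16->49; result -343.

New value of t5: -343.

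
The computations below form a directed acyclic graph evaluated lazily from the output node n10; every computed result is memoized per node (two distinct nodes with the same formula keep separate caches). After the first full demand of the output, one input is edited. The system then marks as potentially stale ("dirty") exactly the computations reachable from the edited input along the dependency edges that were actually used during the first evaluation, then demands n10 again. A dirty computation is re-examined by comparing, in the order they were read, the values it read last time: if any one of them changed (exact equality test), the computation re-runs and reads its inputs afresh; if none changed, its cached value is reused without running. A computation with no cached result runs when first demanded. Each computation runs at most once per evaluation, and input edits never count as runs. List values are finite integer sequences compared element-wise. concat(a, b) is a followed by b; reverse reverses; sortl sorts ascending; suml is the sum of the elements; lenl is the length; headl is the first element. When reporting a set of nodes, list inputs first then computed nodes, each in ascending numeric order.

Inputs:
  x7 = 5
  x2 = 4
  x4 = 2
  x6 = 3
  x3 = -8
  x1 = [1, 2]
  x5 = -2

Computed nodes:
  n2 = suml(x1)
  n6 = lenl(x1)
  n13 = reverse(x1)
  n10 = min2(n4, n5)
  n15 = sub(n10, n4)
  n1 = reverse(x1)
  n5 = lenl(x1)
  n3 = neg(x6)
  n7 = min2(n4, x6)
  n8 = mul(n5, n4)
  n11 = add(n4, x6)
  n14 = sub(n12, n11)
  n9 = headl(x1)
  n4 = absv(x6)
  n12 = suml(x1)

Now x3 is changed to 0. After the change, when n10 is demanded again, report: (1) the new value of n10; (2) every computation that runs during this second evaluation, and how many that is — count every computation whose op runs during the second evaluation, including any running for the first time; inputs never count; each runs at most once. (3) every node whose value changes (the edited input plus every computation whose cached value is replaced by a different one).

First demand of the output computes:
  n4 = absv(3) = 3
  n5 = lenl([1, 2]) = 2
  n10 = min2(3, 2) = 2

After the edit, cleaning proceeds:
  no node depends on x3 at all; the second demand re-runs nothing.

Note the shortcut — nothing in the graph depends on x3 at all, so no recomputation happens.

Demanding n10 again yields 2.
0 computations run: none.
The nodes whose values change: x3.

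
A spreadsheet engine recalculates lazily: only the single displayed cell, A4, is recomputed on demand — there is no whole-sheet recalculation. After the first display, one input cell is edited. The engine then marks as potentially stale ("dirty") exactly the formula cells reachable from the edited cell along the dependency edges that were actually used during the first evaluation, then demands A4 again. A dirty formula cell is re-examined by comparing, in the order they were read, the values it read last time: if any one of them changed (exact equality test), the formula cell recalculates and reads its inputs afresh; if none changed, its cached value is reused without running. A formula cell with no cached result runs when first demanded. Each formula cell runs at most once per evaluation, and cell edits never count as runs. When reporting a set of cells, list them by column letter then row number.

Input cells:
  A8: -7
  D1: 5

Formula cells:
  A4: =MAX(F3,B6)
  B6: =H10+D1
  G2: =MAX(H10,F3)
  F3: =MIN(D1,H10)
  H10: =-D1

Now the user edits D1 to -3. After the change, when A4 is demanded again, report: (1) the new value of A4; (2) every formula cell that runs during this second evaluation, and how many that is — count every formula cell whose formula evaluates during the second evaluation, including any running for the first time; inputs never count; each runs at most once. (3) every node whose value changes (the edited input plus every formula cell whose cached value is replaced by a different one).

New value of A4: 0.
Formula cells that run: A4, B6, F3, H10 — 4 in total.
Values that change: D1, F3, H10.

First evaluation (everything demanded from the output):
  H10 = -(5) = -5
  B6 = -5 + 5 = 0
  F3 = MIN(5, -5) = -5
  A4 = MAX(-5, 0) = 0

Propagation after the edit:
  H10: runs — D1 5->-3; result 3.
  B6: runs — H10 -5->3; D1 5->-3; result 0 (same value as before).
  F3: runs — D1 5->-3; H10 -5->3; result -3.
  A4: runs — F3 -5->-3; result 0 (same value as before).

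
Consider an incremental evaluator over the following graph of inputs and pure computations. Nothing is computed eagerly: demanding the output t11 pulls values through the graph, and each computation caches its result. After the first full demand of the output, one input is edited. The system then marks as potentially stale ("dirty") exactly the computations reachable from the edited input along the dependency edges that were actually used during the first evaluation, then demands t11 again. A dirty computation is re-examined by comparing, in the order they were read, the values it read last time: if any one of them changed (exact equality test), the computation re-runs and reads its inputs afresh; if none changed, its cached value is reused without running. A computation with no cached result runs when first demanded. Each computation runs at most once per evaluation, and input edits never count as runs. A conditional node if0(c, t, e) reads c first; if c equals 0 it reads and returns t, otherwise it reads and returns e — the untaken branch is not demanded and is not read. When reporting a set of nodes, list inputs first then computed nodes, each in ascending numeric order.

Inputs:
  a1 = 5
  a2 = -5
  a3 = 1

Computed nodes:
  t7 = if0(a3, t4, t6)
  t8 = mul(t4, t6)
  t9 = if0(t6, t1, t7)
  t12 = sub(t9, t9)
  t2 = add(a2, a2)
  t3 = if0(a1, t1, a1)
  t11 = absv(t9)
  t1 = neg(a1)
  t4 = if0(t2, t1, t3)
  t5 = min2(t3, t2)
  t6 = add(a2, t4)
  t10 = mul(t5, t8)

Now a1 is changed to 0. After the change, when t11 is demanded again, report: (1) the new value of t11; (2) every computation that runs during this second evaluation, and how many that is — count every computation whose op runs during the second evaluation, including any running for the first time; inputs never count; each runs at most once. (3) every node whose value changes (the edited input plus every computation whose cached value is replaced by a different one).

Initial pass — values computed on the first demand:
  t1 = neg(5) = -5
  t2 = add(-5, -5) = -10
  t3 = if0(a1=5 -> else branch a1) = 5
  t4 = if0(t2=-10 -> else branch t3) = 5
  t6 = add(-5, 5) = 0
  t9 = if0(t6=0 -> then branch t1) = -5
  t11 = absv(-5) = 5

Second demand — change propagation:
  t1: re-runs because a1 5->0; new result 0.
  t3: re-runs because a1 5->0; a1 5->0; new result 0.
  t4: re-runs because t3 5->0; new result 0.
  t6: re-runs because t4 5->0; new result -5.
  t7: newly demanded (no cache) — executes and yields -5.
  t9: re-runs because t6 0->-5; t1 -5->0; new result -5 (unchanged).
  t11: re-examined; everything it read last time is the same (t9 unchanged) — cache 5 kept, no run.

The important point: the flipped condition pulls in fresh nodes; t7 runs for the first time.

t11 now evaluates to 5.
Run set: t1, t3, t4, t6, t7, t9 (6 run).
Changed values: a1, t1, t3, t4, t6.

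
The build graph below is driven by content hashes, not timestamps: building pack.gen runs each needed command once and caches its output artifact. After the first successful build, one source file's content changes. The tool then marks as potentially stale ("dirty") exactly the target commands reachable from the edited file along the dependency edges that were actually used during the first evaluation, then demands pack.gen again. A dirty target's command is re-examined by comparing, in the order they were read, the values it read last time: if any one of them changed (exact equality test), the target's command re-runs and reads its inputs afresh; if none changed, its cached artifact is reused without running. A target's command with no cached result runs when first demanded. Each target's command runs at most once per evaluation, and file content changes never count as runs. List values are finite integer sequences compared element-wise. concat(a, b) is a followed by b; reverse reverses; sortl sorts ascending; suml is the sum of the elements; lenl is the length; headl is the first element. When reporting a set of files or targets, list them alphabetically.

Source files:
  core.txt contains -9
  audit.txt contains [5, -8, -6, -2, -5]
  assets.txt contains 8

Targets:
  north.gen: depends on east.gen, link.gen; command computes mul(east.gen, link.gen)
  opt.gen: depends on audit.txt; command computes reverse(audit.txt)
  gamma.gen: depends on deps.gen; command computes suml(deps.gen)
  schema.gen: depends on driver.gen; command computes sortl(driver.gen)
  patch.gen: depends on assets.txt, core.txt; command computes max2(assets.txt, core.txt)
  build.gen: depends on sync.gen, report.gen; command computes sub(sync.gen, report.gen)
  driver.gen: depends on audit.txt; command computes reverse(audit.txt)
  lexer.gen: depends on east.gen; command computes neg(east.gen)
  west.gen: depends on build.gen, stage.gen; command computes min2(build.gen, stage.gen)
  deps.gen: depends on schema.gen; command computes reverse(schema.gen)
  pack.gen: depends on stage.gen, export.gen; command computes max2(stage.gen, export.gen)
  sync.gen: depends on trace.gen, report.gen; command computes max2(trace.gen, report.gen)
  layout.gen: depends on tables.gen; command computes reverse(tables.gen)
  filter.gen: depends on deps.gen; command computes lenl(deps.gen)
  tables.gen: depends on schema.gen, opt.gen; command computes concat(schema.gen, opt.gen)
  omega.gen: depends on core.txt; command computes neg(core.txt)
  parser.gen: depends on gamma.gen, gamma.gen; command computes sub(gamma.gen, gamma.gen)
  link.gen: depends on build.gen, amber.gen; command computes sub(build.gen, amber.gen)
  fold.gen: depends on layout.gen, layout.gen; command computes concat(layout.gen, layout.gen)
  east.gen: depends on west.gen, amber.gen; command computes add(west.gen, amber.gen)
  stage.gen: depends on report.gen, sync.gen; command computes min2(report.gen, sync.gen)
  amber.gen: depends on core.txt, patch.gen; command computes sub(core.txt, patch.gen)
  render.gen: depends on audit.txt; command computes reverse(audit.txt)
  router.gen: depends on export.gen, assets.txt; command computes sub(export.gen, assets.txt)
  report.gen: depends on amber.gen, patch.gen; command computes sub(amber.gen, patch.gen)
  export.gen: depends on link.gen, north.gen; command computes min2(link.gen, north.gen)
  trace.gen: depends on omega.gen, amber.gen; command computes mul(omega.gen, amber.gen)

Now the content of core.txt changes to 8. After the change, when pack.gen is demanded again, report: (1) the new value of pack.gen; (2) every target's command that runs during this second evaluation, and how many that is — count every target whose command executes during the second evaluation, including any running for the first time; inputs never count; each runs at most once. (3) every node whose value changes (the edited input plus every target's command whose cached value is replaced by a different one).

pack.gen now evaluates to -8.
Run set: amber.gen, build.gen, east.gen, export.gen, link.gen, north.gen, omega.gen, pack.gen, patch.gen, report.gen, stage.gen, sync.gen, trace.gen, west.gen (14 run).
Changed values: amber.gen, build.gen, core.txt, east.gen, export.gen, link.gen, north.gen, omega.gen, pack.gen, report.gen, stage.gen, sync.gen, trace.gen, west.gen.

Initial pass — values computed on the first demand:
  omega.gen = neg(-9) = 9
  patch.gen = max2(8, -9) = 8
  amber.gen = sub(-9, 8) = -17
  report.gen = sub(-17, 8) = -25
  trace.gen = mul(9, -17) = -153
  sync.gen = max2(-153, -25) = -25
  build.gen = sub(-25, -25) = 0
  link.gen = sub(0, -17) = 17
  stage.gen = min2(-25, -25) = -25
  west.gen = min2(0, -25) = -25
  east.gen = add(-25, -17) = -42
  north.gen = mul(-42, 17) = -714
  export.gen = min2(17, -714) = -714
  pack.gen = max2(-25, -714) = -25

Second demand — change propagation:
  omega.gen: re-runs because core.txt -9->8; new result -8.
  patch.gen: re-runs because core.txt -9->8; new result 8 (unchanged).
  amber.gen: re-runs because core.txt -9->8; new result 0.
  report.gen: re-runs because amber.gen -17->0; new result -8.
  trace.gen: re-runs because omega.gen 9->-8; amber.gen -17->0; new result 0.
  sync.gen: re-runs because trace.gen -153->0; report.gen -25->-8; new result 0.
  build.gen: re-runs because sync.gen -25->0; report.gen -25->-8; new result 8.
  link.gen: re-runs because build.gen 0->8; amber.gen -17->0; new result 8.
  stage.gen: re-runs because report.gen -25->-8; sync.gen -25->0; new result -8.
  west.gen: re-runs because build.gen 0->8; stage.gen -25->-8; new result -8.
  east.gen: re-runs because west.gen -25->-8; amber.gen -17->0; new result -8.
  north.gen: re-runs because east.gen -42->-8; link.gen 17->8; new result -64.
  export.gen: re-runs because link.gen 17->8; north.gen -714->-64; new result -64.
  pack.gen: re-runs because stage.gen -25->-8; export.gen -714->-64; new result -8.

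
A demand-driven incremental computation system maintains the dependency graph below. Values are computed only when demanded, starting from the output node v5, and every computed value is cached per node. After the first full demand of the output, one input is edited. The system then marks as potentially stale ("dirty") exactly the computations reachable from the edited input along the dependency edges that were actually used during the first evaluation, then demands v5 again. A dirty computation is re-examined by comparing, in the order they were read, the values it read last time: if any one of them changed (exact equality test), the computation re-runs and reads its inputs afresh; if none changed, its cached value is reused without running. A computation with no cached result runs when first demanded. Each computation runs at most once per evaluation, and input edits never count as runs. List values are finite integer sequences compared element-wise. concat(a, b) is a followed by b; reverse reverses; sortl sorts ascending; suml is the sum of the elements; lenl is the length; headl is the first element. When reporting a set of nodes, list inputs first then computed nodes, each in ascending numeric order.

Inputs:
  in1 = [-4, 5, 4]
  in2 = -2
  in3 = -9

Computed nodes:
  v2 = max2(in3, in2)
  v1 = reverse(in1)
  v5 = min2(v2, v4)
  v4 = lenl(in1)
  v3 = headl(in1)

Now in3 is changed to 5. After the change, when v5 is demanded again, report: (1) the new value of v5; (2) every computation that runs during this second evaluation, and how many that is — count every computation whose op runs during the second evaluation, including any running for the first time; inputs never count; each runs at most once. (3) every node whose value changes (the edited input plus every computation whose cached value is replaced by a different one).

First evaluation (everything demanded from the output):
  v2 = max2(-9, -2) = -2
  v4 = lenl([-4, 5, 4]) = 3
  v5 = min2(-2, 3) = -2

Propagation after the edit:
  v2: runs — in3 -9->5; result 5.
  v5: runs — v2 -2->5; result 3.

New value of v5: 3.
Computations that run: v2, v5 — 2 in total.
Values that change: in3, v2, v5.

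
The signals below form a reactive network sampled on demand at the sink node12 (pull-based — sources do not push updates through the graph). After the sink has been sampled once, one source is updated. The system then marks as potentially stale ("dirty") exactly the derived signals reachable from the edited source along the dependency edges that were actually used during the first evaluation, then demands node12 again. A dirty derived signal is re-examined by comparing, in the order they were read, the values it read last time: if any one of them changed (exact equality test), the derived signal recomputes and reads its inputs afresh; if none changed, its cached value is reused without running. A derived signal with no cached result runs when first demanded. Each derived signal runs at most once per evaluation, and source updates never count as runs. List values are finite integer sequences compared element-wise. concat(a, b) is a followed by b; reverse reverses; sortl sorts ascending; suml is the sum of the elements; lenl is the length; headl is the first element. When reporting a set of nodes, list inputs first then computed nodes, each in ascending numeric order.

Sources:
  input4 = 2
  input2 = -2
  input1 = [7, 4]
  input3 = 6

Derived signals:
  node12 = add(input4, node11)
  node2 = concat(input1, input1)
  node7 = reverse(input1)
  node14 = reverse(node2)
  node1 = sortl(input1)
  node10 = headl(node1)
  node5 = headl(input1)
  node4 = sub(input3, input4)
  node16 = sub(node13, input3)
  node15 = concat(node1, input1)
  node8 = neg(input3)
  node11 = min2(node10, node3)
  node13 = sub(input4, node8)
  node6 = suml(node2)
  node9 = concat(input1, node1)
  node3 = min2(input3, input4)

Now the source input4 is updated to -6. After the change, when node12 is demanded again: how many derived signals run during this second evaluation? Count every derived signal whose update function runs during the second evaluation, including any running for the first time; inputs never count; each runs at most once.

Run set: node3, node11, node12 (3 run).

Initial pass — values computed on the first demand:
  node1 = sortl([7, 4]) = [4, 7]
  node3 = min2(6, 2) = 2
  node10 = headl([4, 7]) = 4
  node11 = min2(4, 2) = 2
  node12 = add(2, 2) = 4

Second demand — change propagation:
  node3: re-runs because input4 2->-6; new result -6.
  node11: re-runs because node3 2->-6; new result -6.
  node12: re-runs because input4 2->-6; node11 2->-6; new result -12.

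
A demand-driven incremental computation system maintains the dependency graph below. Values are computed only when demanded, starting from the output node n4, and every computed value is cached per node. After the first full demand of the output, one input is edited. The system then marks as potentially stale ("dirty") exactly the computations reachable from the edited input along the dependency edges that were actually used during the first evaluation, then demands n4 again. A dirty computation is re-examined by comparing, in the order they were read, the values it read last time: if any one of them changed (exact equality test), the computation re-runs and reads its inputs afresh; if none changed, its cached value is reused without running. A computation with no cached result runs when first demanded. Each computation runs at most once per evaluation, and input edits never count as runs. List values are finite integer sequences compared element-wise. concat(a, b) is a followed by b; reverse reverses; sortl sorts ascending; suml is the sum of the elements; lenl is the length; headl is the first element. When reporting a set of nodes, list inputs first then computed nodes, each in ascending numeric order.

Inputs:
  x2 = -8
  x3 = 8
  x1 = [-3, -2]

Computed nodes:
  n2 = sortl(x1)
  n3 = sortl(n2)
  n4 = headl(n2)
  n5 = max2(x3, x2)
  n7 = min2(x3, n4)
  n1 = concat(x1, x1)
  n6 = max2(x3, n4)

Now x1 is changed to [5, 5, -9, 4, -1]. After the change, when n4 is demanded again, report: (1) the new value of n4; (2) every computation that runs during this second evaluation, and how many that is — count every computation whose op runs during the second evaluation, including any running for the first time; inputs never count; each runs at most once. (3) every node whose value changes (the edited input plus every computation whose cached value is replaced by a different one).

New value of n4: -9.
Computations that run: n2, n4 — 2 in total.
Values that change: x1, n2, n4.

First evaluation (everything demanded from the output):
  n2 = sortl([-3, -2]) = [-3, -2]
  n4 = headl([-3, -2]) = -3

Propagation after the edit:
  n2: runs — x1 [-3, -2]->[5, 5, -9, 4, -1]; result [-9, -1, 4, 5, 5].
  n4: runs — n2 [-3, -2]->[-9, -1, 4, 5, 5]; result -9.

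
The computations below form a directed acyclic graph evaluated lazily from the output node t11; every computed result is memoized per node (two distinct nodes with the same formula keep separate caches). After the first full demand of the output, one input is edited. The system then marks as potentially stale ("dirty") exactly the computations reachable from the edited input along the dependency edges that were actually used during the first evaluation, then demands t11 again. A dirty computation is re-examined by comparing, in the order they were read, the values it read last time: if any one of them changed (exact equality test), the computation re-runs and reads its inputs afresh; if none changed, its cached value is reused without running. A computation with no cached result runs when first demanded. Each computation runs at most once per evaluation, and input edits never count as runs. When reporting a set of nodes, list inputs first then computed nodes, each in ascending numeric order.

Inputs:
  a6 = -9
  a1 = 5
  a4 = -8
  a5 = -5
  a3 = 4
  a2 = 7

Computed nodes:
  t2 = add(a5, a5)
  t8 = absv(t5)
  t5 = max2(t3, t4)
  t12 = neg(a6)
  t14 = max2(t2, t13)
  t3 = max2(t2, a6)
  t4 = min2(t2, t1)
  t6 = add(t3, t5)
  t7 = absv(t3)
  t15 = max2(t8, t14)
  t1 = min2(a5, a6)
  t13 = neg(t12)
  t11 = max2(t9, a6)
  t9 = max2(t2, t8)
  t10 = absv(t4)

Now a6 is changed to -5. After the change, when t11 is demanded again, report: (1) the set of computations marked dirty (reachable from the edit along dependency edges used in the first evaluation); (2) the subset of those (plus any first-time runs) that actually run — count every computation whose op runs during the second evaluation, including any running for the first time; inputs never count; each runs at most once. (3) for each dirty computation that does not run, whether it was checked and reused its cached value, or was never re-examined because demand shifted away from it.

The edit dirties: t1, t3, t4, t5, t8, t9, t11.
7 computations run: t1, t3, t4, t5, t8, t9, t11.
No dirty computation escaped a run.

First demand of the output computes:
  t1 = min2(-5, -9) = -9
  t2 = add(-5, -5) = -10
  t3 = max2(-10, -9) = -9
  t4 = min2(-10, -9) = -10
  t5 = max2(-9, -10) = -9
  t8 = absv(-9) = 9
  t9 = max2(-10, 9) = 9
  t11 = max2(9, -9) = 9

After the edit, cleaning proceeds:
  t1: a read changed (a6 -9->-5) — executes, giving -5.
  t3: a read changed (a6 -9->-5) — executes, giving -5.
  t4: a read changed (t1 -9->-5) — executes, giving -10 — identical to its old value.
  t5: a read changed (t3 -9->-5) — executes, giving -5.
  t8: a read changed (t5 -9->-5) — executes, giving 5.
  t9: a read changed (t8 9->5) — executes, giving 5.
  t11: a read changed (t9 9->5; a6 -9->-5) — executes, giving 5.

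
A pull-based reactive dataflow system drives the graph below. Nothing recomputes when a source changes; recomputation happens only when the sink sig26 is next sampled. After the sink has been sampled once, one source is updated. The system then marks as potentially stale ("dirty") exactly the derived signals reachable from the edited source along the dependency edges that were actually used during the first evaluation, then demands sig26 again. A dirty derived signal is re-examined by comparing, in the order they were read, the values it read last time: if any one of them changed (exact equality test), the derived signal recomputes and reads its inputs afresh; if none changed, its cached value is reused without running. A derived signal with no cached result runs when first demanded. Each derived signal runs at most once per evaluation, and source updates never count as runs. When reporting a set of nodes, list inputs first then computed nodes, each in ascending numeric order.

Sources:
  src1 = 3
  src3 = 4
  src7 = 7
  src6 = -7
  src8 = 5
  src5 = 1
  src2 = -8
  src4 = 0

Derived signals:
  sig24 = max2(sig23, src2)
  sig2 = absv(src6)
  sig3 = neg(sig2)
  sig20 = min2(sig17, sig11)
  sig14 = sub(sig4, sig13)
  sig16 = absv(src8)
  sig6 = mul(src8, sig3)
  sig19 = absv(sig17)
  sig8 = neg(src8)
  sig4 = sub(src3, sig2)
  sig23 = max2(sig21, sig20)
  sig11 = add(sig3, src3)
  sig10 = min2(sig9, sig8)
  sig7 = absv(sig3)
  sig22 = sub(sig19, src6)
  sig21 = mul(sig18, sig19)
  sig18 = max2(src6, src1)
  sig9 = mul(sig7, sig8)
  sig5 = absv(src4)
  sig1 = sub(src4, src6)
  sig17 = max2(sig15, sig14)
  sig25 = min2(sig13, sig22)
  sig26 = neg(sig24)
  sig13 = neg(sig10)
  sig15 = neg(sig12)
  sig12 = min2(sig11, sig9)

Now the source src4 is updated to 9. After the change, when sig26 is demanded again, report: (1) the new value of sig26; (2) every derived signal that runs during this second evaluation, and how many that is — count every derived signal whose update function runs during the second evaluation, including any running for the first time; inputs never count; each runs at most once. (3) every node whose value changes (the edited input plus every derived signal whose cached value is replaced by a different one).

New value of sig26: -105.
Derived signals that run: none — 0 in total.
Values that change: src4.
Key observation: src4 is never demanded by the output, so the edit triggers no recomputation at all.

First evaluation (everything demanded from the output):
  sig2 = absv(-7) = 7
  sig3 = neg(7) = -7
  sig4 = sub(4, 7) = -3
  sig7 = absv(-7) = 7
  sig8 = neg(5) = -5
  sig9 = mul(7, -5) = -35
  sig10 = min2(-35, -5) = -35
  sig11 = add(-7, 4) = -3
  sig12 = min2(-3, -35) = -35
  sig13 = neg(-35) = 35
  sig14 = sub(-3, 35) = -38
  sig15 = neg(-35) = 35
  sig17 = max2(35, -38) = 35
  sig18 = max2(-7, 3) = 3
  sig19 = absv(35) = 35
  sig20 = min2(35, -3) = -3
  sig21 = mul(3, 35) = 105
  sig23 = max2(105, -3) = 105
  sig24 = max2(105, -8) = 105
  sig26 = neg(105) = -105

Propagation after the edit:
  src4 feeds no computation that the output demands — nothing is marked dirty and nothing runs.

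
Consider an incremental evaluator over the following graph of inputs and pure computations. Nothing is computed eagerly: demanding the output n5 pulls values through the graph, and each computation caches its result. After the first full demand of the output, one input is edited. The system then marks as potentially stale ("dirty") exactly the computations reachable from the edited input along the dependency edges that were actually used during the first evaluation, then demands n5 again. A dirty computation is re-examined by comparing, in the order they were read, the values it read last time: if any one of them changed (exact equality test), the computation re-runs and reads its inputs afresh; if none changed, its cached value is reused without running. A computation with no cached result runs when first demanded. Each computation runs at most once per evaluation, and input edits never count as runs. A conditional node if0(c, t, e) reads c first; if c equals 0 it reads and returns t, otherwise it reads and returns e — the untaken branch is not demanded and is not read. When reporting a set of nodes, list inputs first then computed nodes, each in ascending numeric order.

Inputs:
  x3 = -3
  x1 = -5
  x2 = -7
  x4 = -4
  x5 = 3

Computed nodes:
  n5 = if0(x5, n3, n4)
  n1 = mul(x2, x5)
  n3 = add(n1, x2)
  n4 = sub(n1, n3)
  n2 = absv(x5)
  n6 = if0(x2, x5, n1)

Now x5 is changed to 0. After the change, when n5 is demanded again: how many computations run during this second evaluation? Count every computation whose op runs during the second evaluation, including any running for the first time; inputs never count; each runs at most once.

Initial pass — values computed on the first demand:
  n1 = mul(-7, 3) = -21
  n3 = add(-21, -7) = -28
  n4 = sub(-21, -28) = 7
  n5 = if0(x5=3 -> else branch n4) = 7

Second demand — change propagation:
  n1: re-runs because x5 3->0; new result 0.
  n3: re-runs because n1 -21->0; new result -7.
  n4: dirty yet unreached — the second evaluation never asks for it.
  n5: re-runs because x5 3->0; new result -7.

The important point: the flipped condition redirects demand; n4 is left stale, never re-checked.

Run set: n1, n3, n5 (3 run).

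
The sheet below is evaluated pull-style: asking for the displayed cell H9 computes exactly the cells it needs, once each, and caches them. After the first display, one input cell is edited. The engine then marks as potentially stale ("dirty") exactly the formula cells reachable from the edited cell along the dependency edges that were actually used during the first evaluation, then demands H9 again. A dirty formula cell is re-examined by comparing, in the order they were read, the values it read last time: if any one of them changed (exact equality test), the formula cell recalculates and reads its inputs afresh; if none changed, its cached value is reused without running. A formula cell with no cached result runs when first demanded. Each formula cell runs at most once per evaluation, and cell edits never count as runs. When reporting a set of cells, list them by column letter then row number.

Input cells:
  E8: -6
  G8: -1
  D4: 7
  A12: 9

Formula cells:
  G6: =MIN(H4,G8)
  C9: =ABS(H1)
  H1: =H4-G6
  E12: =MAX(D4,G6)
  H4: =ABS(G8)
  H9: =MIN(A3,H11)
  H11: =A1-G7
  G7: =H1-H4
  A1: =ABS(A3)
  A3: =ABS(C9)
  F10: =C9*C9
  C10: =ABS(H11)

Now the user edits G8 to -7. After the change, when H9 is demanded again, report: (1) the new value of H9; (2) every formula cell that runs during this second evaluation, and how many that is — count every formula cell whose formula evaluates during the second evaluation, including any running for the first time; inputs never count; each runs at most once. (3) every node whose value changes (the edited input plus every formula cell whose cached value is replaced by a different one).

Demanding H9 again yields 7.
9 formula cells run: A1, A3, C9, G6, G7, H1, H4, H9, H11.
The nodes whose values change: A1, A3, C9, G6, G7, G8, H1, H4, H9, H11.

First demand of the output computes:
  H4 = ABS(-1) = 1
  G6 = MIN(1, -1) = -1
  H1 = 1 - -1 = 2
  C9 = ABS(2) = 2
  A3 = ABS(2) = 2
  A1 = ABS(2) = 2
  G7 = 2 - 1 = 1
  H11 = 2 - 1 = 1
  H9 = MIN(2, 1) = 1

After the edit, cleaning proceeds:
  H4: a read changed (G8 -1->-7) — executes, giving 7.
  G6: a read changed (H4 1->7; G8 -1->-7) — executes, giving -7.
  H1: a read changed (H4 1->7; G6 -1->-7) — executes, giving 14.
  C9: a read changed (H1 2->14) — executes, giving 14.
  A3: a read changed (C9 2->14) — executes, giving 14.
  A1: a read changed (A3 2->14) — executes, giving 14.
  G7: a read changed (H1 2->14; H4 1->7) — executes, giving 7.
  H11: a read changed (A1 2->14; G7 1->7) — executes, giving 7.
  H9: a read changed (A3 2->14; H11 1->7) — executes, giving 7.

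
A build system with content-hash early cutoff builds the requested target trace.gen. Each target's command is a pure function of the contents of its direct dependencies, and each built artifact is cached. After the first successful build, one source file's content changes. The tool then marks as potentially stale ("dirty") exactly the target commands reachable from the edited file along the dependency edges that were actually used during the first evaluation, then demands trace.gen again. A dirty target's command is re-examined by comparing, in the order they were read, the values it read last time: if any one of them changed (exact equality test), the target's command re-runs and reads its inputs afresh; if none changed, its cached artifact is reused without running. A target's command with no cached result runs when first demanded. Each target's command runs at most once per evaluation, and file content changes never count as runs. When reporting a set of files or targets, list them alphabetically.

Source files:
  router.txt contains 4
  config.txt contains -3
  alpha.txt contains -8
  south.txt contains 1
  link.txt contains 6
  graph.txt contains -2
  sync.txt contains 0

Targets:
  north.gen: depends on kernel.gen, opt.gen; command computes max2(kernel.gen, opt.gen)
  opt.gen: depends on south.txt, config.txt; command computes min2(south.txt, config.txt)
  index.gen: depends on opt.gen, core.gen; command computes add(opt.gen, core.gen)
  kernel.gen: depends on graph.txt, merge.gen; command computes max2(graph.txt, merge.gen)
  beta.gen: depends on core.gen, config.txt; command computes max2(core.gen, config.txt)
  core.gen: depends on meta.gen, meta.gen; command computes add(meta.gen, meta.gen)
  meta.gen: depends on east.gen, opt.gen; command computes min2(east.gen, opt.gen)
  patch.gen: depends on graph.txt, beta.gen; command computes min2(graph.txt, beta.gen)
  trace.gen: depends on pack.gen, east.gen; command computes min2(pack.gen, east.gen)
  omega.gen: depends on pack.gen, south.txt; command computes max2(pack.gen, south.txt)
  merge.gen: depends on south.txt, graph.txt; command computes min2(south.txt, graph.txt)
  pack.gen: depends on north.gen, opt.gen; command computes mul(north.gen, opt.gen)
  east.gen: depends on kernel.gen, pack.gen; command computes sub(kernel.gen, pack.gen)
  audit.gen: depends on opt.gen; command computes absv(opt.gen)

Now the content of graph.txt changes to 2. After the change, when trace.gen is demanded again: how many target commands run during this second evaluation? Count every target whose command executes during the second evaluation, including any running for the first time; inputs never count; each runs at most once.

Target commands that run: east.gen, kernel.gen, merge.gen, north.gen, pack.gen, trace.gen — 6 in total.

First evaluation (everything demanded from the output):
  merge.gen = min2(1, -2) = -2
  kernel.gen = max2(-2, -2) = -2
  opt.gen = min2(1, -3) = -3
  north.gen = max2(-2, -3) = -2
  pack.gen = mul(-2, -3) = 6
  east.gen = sub(-2, 6) = -8
  trace.gen = min2(6, -8) = -8

Propagation after the edit:
  merge.gen: runs — graph.txt -2->2; result 1.
  kernel.gen: runs — graph.txt -2->2; merge.gen -2->1; result 2.
  north.gen: runs — kernel.gen -2->2; result 2.
  pack.gen: runs — north.gen -2->2; result -6.
  east.gen: runs — kernel.gen -2->2; pack.gen 6->-6; result 8.
  trace.gen: runs — pack.gen 6->-6; east.gen -8->8; result -6.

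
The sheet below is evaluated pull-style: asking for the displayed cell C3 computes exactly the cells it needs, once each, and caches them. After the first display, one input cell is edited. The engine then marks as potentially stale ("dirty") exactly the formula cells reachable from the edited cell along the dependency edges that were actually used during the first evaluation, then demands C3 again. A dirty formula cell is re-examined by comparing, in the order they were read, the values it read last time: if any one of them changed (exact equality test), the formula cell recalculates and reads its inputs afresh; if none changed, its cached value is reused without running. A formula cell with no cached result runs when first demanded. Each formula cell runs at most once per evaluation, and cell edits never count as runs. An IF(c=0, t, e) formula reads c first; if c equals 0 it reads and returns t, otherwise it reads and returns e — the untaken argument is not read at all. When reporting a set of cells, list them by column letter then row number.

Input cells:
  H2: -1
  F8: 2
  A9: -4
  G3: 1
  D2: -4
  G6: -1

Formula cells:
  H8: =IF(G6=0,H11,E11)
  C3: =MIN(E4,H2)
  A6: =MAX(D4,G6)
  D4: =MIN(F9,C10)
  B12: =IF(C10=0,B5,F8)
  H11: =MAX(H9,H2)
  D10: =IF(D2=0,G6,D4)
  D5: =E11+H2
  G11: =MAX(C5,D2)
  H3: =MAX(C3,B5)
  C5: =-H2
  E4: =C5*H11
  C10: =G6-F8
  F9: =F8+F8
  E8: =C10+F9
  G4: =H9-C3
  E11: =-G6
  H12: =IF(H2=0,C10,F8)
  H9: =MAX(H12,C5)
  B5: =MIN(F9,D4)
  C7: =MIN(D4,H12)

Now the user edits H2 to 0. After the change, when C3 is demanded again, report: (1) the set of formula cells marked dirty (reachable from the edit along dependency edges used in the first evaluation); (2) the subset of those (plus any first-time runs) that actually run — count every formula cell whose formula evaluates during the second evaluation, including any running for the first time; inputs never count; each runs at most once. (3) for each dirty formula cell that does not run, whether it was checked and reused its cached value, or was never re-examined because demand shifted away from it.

The edit dirties: C3, C5, E4, H9, H11, H12.
7 formula cells run: C3, C5, C10, E4, H9, H11, H12.
No dirty formula cell escaped a run.
Note the branch switch — C10 had no cache and runs now for the first time.

First demand of the output computes:
  C5 = -(-1) = 1
  H12 = IF(H2=0: H2=-1 -> else branch F8) = 2
  H9 = MAX(2, 1) = 2
  H11 = MAX(2, -1) = 2
  E4 = 1 * 2 = 2
  C3 = MIN(2, -1) = -1

After the edit, cleaning proceeds:
  C5: a read changed (H2 -1->0) — executes, giving 0.
  C10: had never run; runs now, result -3.
  H12: a read changed (H2 -1->0) — executes, giving -3.
  H9: a read changed (H12 2->-3; C5 1->0) — executes, giving 0.
  H11: a read changed (H9 2->0; H2 -1->0) — executes, giving 0.
  E4: a read changed (C5 1->0; H11 2->0) — executes, giving 0.
  C3: a read changed (E4 2->0; H2 -1->0) — executes, giving 0.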